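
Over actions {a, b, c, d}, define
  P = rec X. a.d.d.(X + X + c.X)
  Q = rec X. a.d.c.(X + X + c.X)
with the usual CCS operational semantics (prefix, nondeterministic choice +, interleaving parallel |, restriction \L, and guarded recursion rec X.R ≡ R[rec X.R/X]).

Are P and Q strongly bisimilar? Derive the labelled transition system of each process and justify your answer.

NO

P's transition system — 4 states:
  u0 = rec X. a.d.d.(X + X + c.X) has moves =a=> u1
  u1 = d.d.((rec X. a.d.d.(X + X + c.X)) + (rec X. a.d.d.(X + X + c.X)) + c.(rec X. a.d.d.(X + X + c.X))) has moves =d=> u2
  u2 = d.((rec X. a.d.d.(X + X + c.X)) + (rec X. a.d.d.(X + X + c.X)) + c.(rec X. a.d.d.(X + X + c.X))) has moves =d=> u3
  u3 = (rec X. a.d.d.(X + X + c.X)) + (rec X. a.d.d.(X + X + c.X)) + c.(rec X. a.d.d.(X + X + c.X)) has moves =a=> u1, =c=> u0
Q's transition system — 4 states:
  v0 = rec X. a.d.c.(X + X + c.X) has moves =a=> v1
  v1 = d.c.((rec X. a.d.c.(X + X + c.X)) + (rec X. a.d.c.(X + X + c.X)) + c.(rec X. a.d.c.(X + X + c.X))) has moves =d=> v2
  v2 = c.((rec X. a.d.c.(X + X + c.X)) + (rec X. a.d.c.(X + X + c.X)) + c.(rec X. a.d.c.(X + X + c.X))) has moves =c=> v3
  v3 = (rec X. a.d.c.(X + X + c.X)) + (rec X. a.d.c.(X + X + c.X)) + c.(rec X. a.d.c.(X + X + c.X)) has moves =a=> v1, =c=> v0
Coarsest stable partition (strong bisimilarity classes):
  B0 = {u0}
  B1 = {u1}
  B2 = {u2}
  B3 = {u3}
  B4 = {v0}
  B5 = {v1}
  B6 = {v2}
  B7 = {v3}
u0 ∈ B0, v0 ∈ B4 → different blocks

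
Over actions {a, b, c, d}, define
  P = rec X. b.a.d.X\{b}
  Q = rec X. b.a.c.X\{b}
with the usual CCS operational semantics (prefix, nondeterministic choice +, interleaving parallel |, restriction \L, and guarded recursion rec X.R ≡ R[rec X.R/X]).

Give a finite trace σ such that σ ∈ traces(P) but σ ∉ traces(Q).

bad

P's transition system — 4 states:
  u0 = rec X. b.a.d.X\{b} | -b-> u1
  u1 = a.d.(rec X. b.a.d.X\{b})\{b} | -a-> u2
  u2 = d.(rec X. b.a.d.X\{b})\{b} | -d-> u3
  u3 = (rec X. b.a.d.X\{b})\{b} | ∅
Q's transition system — 4 states:
  v0 = rec X. b.a.c.X\{b} | -b-> v1
  v1 = a.c.(rec X. b.a.c.X\{b})\{b} | -a-> v2
  v2 = c.(rec X. b.a.c.X\{b})\{b} | -c-> v3
  v3 = (rec X. b.a.c.X\{b})\{b} | ∅
Trace ⟨bad⟩ through P, begin at {u0}:
  after b @ step 1: {u1}
  after a @ step 2: {u2}
  after d @ step 3: {u3}
  ✓ P
Trace ⟨bad⟩ through Q, begin at {v0}:
  after b @ step 1: {v1}
  after a @ step 2: {v2}
  after d @ step 3: ∅ (Q stuck)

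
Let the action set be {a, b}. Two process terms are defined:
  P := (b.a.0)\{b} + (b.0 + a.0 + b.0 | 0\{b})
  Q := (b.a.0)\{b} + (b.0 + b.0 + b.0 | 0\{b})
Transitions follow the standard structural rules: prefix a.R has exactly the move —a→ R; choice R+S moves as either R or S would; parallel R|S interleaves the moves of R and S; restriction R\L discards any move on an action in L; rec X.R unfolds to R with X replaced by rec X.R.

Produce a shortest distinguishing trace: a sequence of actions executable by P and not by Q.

a

P's transition system — 3 states:
  u0 = (b.a.0)\{b} + (b.0 + a.0 + b.0 | 0\{b}) | ··a··> u1, ··b··> u1, ··b··> u2
  u1 = 0 | ·
  u2 = 0 | 0\{b} | ·
Q's transition system — 3 states:
  v0 = (b.a.0)\{b} + (b.0 + b.0 + b.0 | 0\{b}) | ··b··> v1, ··b··> v2
  v1 = 0 | ·
  v2 = 0 | 0\{b} | ·
Trace ⟨a⟩ through P, begin at {u0}:
  after a @ step 1: {u1}
  P completes σ.
Trace ⟨a⟩ through Q, begin at {v0}:
  after a @ step 1: ∅  — Q cannot continue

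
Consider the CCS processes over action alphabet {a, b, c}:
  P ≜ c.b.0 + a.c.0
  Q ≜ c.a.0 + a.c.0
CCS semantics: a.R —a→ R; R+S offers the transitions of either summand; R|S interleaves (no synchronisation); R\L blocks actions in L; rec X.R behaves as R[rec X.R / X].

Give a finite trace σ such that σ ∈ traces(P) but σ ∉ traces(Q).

P's transition system — 4 states:
  m0 = c.b.0 + a.c.0 has moves =a=> m1, =c=> m2
  m1 = c.0 has moves =c=> m3
  m2 = b.0 has moves =b=> m3
  m3 = 0 has moves ∅
Q's transition system — 4 states:
  n0 = c.a.0 + a.c.0 has moves =a=> n1, =c=> n2
  n1 = c.0 has moves =c=> n3
  n2 = a.0 has moves =a=> n3
  n3 = 0 has moves ∅
Executing cb from P (initial set {m0}):
  step 1 (c): {m2}
  step 2 (b): {m3}
  ✓ P
Executing cb from Q (initial set {n0}):
  step 1 (c): {n2}
  step 2 (b): ∅  — Q cannot continue

cb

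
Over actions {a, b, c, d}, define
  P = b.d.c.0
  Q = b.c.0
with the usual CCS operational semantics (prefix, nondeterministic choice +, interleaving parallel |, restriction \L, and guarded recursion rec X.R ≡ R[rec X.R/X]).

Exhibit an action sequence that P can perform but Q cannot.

bd

LTS(P): 4 reachable states
  s0 = b.d.c.0 :: --b--▸ s1
  s1 = d.c.0 :: --d--▸ s2
  s2 = c.0 :: --c--▸ s3
  s3 = 0 :: deadlocked
LTS(Q): 3 reachable states
  t0 = b.c.0 :: --b--▸ t1
  t1 = c.0 :: --c--▸ t2
  t2 = 0 :: deadlocked
Run σ = ⟨bd⟩ on P: start {s0}
  step 1 (b): {s1}
  step 2 (d): {s2}
  P completes σ.
Run σ = ⟨bd⟩ on Q: start {t0}
  step 1 (b): {t1}
  step 2 (d): ∅ (Q stuck)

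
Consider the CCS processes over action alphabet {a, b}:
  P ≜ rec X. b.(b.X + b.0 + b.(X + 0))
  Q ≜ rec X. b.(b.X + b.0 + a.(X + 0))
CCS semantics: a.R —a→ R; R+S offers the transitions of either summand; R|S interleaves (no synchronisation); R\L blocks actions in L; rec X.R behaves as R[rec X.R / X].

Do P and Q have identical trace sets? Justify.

Reachable graph of P (4 states):
  s0 = rec X. b.(b.X + b.0 + b.(X + 0)) ⊢ —b→ s1
  s1 = b.(rec X. b.(b.X + b.0 + b.(X + 0))) + b.0 + b.((rec X. b.(b.X + b.0 + b.(X + 0))) + 0) ⊢ —b→ s0, —b→ s2, —b→ s3
  s2 = (rec X. b.(b.X + b.0 + b.(X + 0))) + 0 ⊢ —b→ s1
  s3 = 0 ⊢ ∅
Reachable graph of Q (4 states):
  t0 = rec X. b.(b.X + b.0 + a.(X + 0)) ⊢ —b→ t1
  t1 = b.(rec X. b.(b.X + b.0 + a.(X + 0))) + b.0 + a.((rec X. b.(b.X + b.0 + a.(X + 0))) + 0) ⊢ —a→ t2, —b→ t0, —b→ t3
  t2 = (rec X. b.(b.X + b.0 + a.(X + 0))) + 0 ⊢ —b→ t1
  t3 = 0 ⊢ ∅
Executing ba from Q (initial set {t0}):
  step 1 (b): {t1}
  step 2 (a): {t2}
  — Q admits the full trace.
Executing ba from P (initial set {s0}):
  step 1 (b): {s1}
  step 2 (a): ∅ (P stuck)

NO — witness ⟨ba⟩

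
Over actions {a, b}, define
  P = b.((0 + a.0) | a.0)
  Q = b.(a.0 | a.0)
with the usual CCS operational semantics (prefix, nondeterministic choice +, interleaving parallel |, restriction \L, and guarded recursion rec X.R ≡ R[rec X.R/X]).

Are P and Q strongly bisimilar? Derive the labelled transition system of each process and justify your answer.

YES

Reachable graph of P (5 states):
  p0 = b.((0 + a.0) | a.0) has moves —b→ p1
  p1 = (0 + a.0) | a.0 has moves —a→ p2, —a→ p3
  p2 = (0 + a.0) | 0 has moves —a→ p4
  p3 = 0 | a.0 has moves —a→ p4
  p4 = 0 | 0 has moves stopped
Reachable graph of Q (5 states):
  q0 = b.(a.0 | a.0) has moves —b→ q1
  q1 = a.0 | a.0 has moves —a→ q2, —a→ q3
  q2 = 0 | a.0 has moves —a→ q4
  q3 = a.0 | 0 has moves —a→ q4
  q4 = 0 | 0 has moves stopped
Coarsest stable partition (strong bisimilarity classes):
  B0 = {p0, q0}
  B1 = {p1, q1}
  B2 = {p2, p3, q2, q3}
  B3 = {p4, q4}
p0 ∈ B0, q0 ∈ B0 → same block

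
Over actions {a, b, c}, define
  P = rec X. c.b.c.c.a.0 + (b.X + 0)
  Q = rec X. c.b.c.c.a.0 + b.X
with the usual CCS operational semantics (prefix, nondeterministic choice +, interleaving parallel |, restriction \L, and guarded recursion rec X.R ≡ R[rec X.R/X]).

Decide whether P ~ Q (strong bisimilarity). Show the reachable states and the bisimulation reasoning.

Reachable graph of P (6 states):
  p0 = rec X. c.b.c.c.a.0 + (b.X + 0) :: =b=> p0, =c=> p1
  p1 = b.c.c.a.0 :: =b=> p2
  p2 = c.c.a.0 :: =c=> p3
  p3 = c.a.0 :: =c=> p4
  p4 = a.0 :: =a=> p5
  p5 = 0 :: ·
Reachable graph of Q (6 states):
  q0 = rec X. c.b.c.c.a.0 + b.X :: =b=> q0, =c=> q1
  q1 = b.c.c.a.0 :: =b=> q2
  q2 = c.c.a.0 :: =c=> q3
  q3 = c.a.0 :: =c=> q4
  q4 = a.0 :: =a=> q5
  q5 = 0 :: ·
Bisimilarity quotient blocks:
  B0 = {p0, q0}
  B1 = {p1, q1}
  B2 = {p2, q2}
  B3 = {p3, q3}
  B4 = {p4, q4}
  B5 = {p5, q5}
p0 ∈ B0, q0 ∈ B0 → same block

P ~ Q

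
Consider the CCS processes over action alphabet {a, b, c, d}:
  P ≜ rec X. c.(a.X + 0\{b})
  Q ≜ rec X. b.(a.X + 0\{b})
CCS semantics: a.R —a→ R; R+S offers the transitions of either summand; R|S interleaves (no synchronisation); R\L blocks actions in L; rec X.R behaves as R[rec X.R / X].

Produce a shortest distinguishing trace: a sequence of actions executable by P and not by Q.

c

P's transition system — 2 states:
  p0 = rec X. c.(a.X + 0\{b}) :: -c-> p1
  p1 = a.(rec X. c.(a.X + 0\{b})) + 0\{b} :: -a-> p0
Q's transition system — 2 states:
  q0 = rec X. b.(a.X + 0\{b}) :: -b-> q1
  q1 = a.(rec X. b.(a.X + 0\{b})) + 0\{b} :: -a-> q0
Run σ = ⟨c⟩ on P: start {p0}
  [1] c ⇒ {p1}
  P completes σ.
Run σ = ⟨c⟩ on Q: start {q0}
  [1] c ⇒ ∅ (Q stuck)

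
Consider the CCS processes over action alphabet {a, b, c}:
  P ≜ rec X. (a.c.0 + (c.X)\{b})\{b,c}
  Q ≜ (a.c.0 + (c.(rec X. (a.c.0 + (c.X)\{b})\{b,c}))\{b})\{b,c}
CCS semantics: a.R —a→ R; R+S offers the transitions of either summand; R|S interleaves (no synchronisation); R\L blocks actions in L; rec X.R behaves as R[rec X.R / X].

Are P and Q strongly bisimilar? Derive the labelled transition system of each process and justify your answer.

P's transition system — 2 states:
  m0 = rec X. (a.c.0 + (c.X)\{b})\{b,c} :: ··a··> m1
  m1 = (c.0)\{b,c} :: ∅
Q's transition system — 2 states:
  n0 = (a.c.0 + (c.(rec X. (a.c.0 + (c.X)\{b})\{b,c}))\{b})\{b,c} :: ··a··> n1
  n1 = (c.0)\{b,c} :: ∅
Partition-refinement fixed point:
  B0 = {m0, n0}
  B1 = {m1, n1}
m0 ∈ B0, n0 ∈ B0 → same block

YES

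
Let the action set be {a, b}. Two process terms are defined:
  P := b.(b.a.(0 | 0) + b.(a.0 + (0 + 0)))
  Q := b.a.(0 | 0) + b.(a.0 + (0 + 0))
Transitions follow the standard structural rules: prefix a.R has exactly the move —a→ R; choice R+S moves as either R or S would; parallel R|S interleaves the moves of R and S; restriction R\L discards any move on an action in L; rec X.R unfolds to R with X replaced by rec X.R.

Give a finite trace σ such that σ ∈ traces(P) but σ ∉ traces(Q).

bb

P's transition system — 6 states:
  s0 = b.(b.a.(0 | 0) + b.(a.0 + (0 + 0))) | ··b··> s1
  s1 = b.a.(0 | 0) + b.(a.0 + (0 + 0)) | ··b··> s2, ··b··> s3
  s2 = a.(0 | 0) | ··a··> s4
  s3 = a.0 + (0 + 0) | ··a··> s5
  s4 = 0 | 0 | ∅
  s5 = 0 | ∅
Q's transition system — 5 states:
  t0 = b.a.(0 | 0) + b.(a.0 + (0 + 0)) | ··b··> t1, ··b··> t2
  t1 = a.(0 | 0) | ··a··> t3
  t2 = a.0 + (0 + 0) | ··a··> t4
  t3 = 0 | 0 | ∅
  t4 = 0 | ∅
Executing bb from P (initial set {s0}):
  step 1 (b): {s1}
  step 2 (b): {s2, s3}
  ✓ P
Executing bb from Q (initial set {t0}):
  step 1 (b): {t1, t2}
  step 2 (b): ∅ (Q stuck)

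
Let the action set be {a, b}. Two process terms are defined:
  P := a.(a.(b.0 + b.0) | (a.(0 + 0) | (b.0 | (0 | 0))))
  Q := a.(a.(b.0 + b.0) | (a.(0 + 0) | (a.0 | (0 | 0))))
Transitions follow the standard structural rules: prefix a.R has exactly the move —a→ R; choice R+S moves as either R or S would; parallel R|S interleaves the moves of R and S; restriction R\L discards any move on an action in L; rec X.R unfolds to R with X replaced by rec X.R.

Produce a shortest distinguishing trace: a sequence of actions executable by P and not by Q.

ab

Reachable graph of P (13 states):
  m0 = a.(a.(b.0 + b.0) | (a.(0 + 0) | (b.0 | (0 | 0)))) ⊢ ··a··> m1
  m1 = a.(b.0 + b.0) | (a.(0 + 0) | (b.0 | (0 | 0))) ⊢ ··a··> m2, ··a··> m3, ··b··> m4
  m2 = (b.0 + b.0) | (a.(0 + 0) | (b.0 | (0 | 0))) ⊢ ··a··> m5, ··b··> m6, ··b··> m7
  m3 = a.(b.0 + b.0) | ((0 + 0) | (b.0 | (0 | 0))) ⊢ ··a··> m5, ··b··> m8
  m4 = a.(b.0 + b.0) | (a.(0 + 0) | (0 | (0 | 0))) ⊢ ··a··> m6, ··a··> m8
  m5 = (b.0 + b.0) | ((0 + 0) | (b.0 | (0 | 0))) ⊢ ··b··> m10, ··b··> m9
  m6 = (b.0 + b.0) | (a.(0 + 0) | (0 | (0 | 0))) ⊢ ··a··> m9, ··b··> m11
  m7 = 0 | (a.(0 + 0) | (b.0 | (0 | 0))) ⊢ ··a··> m10, ··b··> m11
  m8 = a.(b.0 + b.0) | ((0 + 0) | (0 | (0 | 0))) ⊢ ··a··> m9
  m9 = (b.0 + b.0) | ((0 + 0) | (0 | (0 | 0))) ⊢ ··b··> m12
  m10 = 0 | ((0 + 0) | (b.0 | (0 | 0))) ⊢ ··b··> m12
  m11 = 0 | (a.(0 + 0) | (0 | (0 | 0))) ⊢ ··a··> m12
  m12 = 0 | ((0 + 0) | (0 | (0 | 0))) ⊢ ∅
Reachable graph of Q (13 states):
  n0 = a.(a.(b.0 + b.0) | (a.(0 + 0) | (a.0 | (0 | 0)))) ⊢ ··a··> n1
  n1 = a.(b.0 + b.0) | (a.(0 + 0) | (a.0 | (0 | 0))) ⊢ ··a··> n2, ··a··> n3, ··a··> n4
  n2 = (b.0 + b.0) | (a.(0 + 0) | (a.0 | (0 | 0))) ⊢ ··a··> n5, ··a··> n6, ··b··> n7
  n3 = a.(b.0 + b.0) | ((0 + 0) | (a.0 | (0 | 0))) ⊢ ··a··> n5, ··a··> n8
  n4 = a.(b.0 + b.0) | (a.(0 + 0) | (0 | (0 | 0))) ⊢ ··a··> n6, ··a··> n8
  n5 = (b.0 + b.0) | ((0 + 0) | (a.0 | (0 | 0))) ⊢ ··a··> n9, ··b··> n10
  n6 = (b.0 + b.0) | (a.(0 + 0) | (0 | (0 | 0))) ⊢ ··a··> n9, ··b··> n11
  n7 = 0 | (a.(0 + 0) | (a.0 | (0 | 0))) ⊢ ··a··> n10, ··a··> n11
  n8 = a.(b.0 + b.0) | ((0 + 0) | (0 | (0 | 0))) ⊢ ··a··> n9
  n9 = (b.0 + b.0) | ((0 + 0) | (0 | (0 | 0))) ⊢ ··b··> n12
  n10 = 0 | ((0 + 0) | (a.0 | (0 | 0))) ⊢ ··a··> n12
  n11 = 0 | (a.(0 + 0) | (0 | (0 | 0))) ⊢ ··a··> n12
  n12 = 0 | ((0 + 0) | (0 | (0 | 0))) ⊢ ∅
Trace ⟨ab⟩ through P, begin at {m0}:
  after a @ step 1: {m1}
  after b @ step 2: {m4}
  — P admits the full trace.
Trace ⟨ab⟩ through Q, begin at {n0}:
  after a @ step 1: {n1}
  after b @ step 2: no successor for Q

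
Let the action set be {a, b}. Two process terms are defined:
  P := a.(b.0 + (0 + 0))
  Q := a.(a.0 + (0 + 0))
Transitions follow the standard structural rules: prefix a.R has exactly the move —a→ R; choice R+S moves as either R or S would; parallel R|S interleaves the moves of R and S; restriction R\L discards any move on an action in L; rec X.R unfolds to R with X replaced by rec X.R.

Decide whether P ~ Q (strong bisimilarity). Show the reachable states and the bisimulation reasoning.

P ≁ Q

LTS(P): 3 reachable states
  u0 = a.(b.0 + (0 + 0)) | ··a··> u1
  u1 = b.0 + (0 + 0) | ··b··> u2
  u2 = 0 | stopped
LTS(Q): 3 reachable states
  v0 = a.(a.0 + (0 + 0)) | ··a··> v1
  v1 = a.0 + (0 + 0) | ··a··> v2
  v2 = 0 | stopped
Partition-refinement fixed point:
  B0 = {u0}
  B1 = {u1}
  B2 = {u2, v2}
  B3 = {v0}
  B4 = {v1}
u0 ∈ B0, v0 ∈ B3 → different blocks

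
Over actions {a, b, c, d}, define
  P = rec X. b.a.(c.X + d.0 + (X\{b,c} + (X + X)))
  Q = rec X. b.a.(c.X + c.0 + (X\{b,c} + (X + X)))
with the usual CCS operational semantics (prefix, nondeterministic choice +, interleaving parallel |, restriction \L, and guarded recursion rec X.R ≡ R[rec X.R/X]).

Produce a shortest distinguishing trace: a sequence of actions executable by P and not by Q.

Reachable graph of P (4 states):
  u0 = rec X. b.a.(c.X + d.0 + (X\{b,c} + (X + X))) | --b--▸ u1
  u1 = a.(c.(rec X. b.a.(c.X + d.0 + (X\{b,c} + (X + X)))) + d.0 + ((rec X. b.a.(c.X + d.0 + (X\{b,c} + (X + X))))\{b,c} + ((rec X. b.a.(c.X + d.0 + (X\{b,c} + (X + X)))) + (rec X. b.a.(c.X + d.0 + (X\{b,c} + (X + X))))))) | --a--▸ u2
  u2 = c.(rec X. b.a.(c.X + d.0 + (X\{b,c} + (X + X)))) + d.0 + ((rec X. b.a.(c.X + d.0 + (X\{b,c} + (X + X))))\{b,c} + ((rec X. b.a.(c.X + d.0 + (X\{b,c} + (X + X)))) + (rec X. b.a.(c.X + d.0 + (X\{b,c} + (X + X)))))) | --b--▸ u1, --c--▸ u0, --d--▸ u3
  u3 = 0 | ∅
Reachable graph of Q (4 states):
  v0 = rec X. b.a.(c.X + c.0 + (X\{b,c} + (X + X))) | --b--▸ v1
  v1 = a.(c.(rec X. b.a.(c.X + c.0 + (X\{b,c} + (X + X)))) + c.0 + ((rec X. b.a.(c.X + c.0 + (X\{b,c} + (X + X))))\{b,c} + ((rec X. b.a.(c.X + c.0 + (X\{b,c} + (X + X)))) + (rec X. b.a.(c.X + c.0 + (X\{b,c} + (X + X))))))) | --a--▸ v2
  v2 = c.(rec X. b.a.(c.X + c.0 + (X\{b,c} + (X + X)))) + c.0 + ((rec X. b.a.(c.X + c.0 + (X\{b,c} + (X + X))))\{b,c} + ((rec X. b.a.(c.X + c.0 + (X\{b,c} + (X + X)))) + (rec X. b.a.(c.X + c.0 + (X\{b,c} + (X + X)))))) | --b--▸ v1, --c--▸ v0, --c--▸ v3
  v3 = 0 | ∅
Run σ = ⟨bad⟩ on P: start {u0}
  after b @ step 1: {u1}
  after a @ step 2: {u2}
  after d @ step 3: {u3}
  P completes σ.
Run σ = ⟨bad⟩ on Q: start {v0}
  after b @ step 1: {v1}
  after a @ step 2: {v2}
  after d @ step 3: ∅  — Q cannot continue

bad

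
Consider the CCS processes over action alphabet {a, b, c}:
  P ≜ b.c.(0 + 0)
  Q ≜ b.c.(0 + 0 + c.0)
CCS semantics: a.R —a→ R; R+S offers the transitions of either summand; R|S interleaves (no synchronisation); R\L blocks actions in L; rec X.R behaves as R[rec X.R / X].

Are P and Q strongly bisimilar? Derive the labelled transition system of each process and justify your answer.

P ≁ Q

P's transition system — 3 states:
  s0 = b.c.(0 + 0) → --b--▸ s1
  s1 = c.(0 + 0) → --c--▸ s2
  s2 = 0 + 0 → ·
Q's transition system — 4 states:
  t0 = b.c.(0 + 0 + c.0) → --b--▸ t1
  t1 = c.(0 + 0 + c.0) → --c--▸ t2
  t2 = 0 + 0 + c.0 → --c--▸ t3
  t3 = 0 → ·
Coarsest stable partition (strong bisimilarity classes):
  B0 = {s0}
  B1 = {s1, t2}
  B2 = {s2, t3}
  B3 = {t0}
  B4 = {t1}
s0 ∈ B0, t0 ∈ B3 → different blocks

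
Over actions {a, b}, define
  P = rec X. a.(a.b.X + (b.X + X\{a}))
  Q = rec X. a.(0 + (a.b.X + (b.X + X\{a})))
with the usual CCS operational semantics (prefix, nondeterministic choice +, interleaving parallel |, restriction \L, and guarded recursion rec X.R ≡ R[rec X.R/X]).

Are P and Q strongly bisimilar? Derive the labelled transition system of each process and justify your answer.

P ~ Q

Reachable graph of P (3 states):
  s0 = rec X. a.(a.b.X + (b.X + X\{a})) :: -a-> s1
  s1 = a.b.(rec X. a.(a.b.X + (b.X + X\{a}))) + (b.(rec X. a.(a.b.X + (b.X + X\{a}))) + (rec X. a.(a.b.X + (b.X + X\{a})))\{a}) :: -a-> s2, -b-> s0
  s2 = b.(rec X. a.(a.b.X + (b.X + X\{a}))) :: -b-> s0
Reachable graph of Q (3 states):
  t0 = rec X. a.(0 + (a.b.X + (b.X + X\{a}))) :: -a-> t1
  t1 = 0 + (a.b.(rec X. a.(0 + (a.b.X + (b.X + X\{a})))) + (b.(rec X. a.(0 + (a.b.X + (b.X + X\{a})))) + (rec X. a.(0 + (a.b.X + (b.X + X\{a}))))\{a})) :: -a-> t2, -b-> t0
  t2 = b.(rec X. a.(0 + (a.b.X + (b.X + X\{a})))) :: -b-> t0
Bisimilarity quotient blocks:
  B0 = {s0, t0}
  B1 = {s1, t1}
  B2 = {s2, t2}
s0 ∈ B0, t0 ∈ B0 → same block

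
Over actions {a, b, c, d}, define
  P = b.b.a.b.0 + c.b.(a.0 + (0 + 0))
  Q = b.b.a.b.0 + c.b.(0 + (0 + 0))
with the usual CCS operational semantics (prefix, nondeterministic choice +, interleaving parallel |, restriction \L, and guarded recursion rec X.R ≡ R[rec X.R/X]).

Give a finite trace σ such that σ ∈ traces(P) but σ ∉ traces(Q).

cba

LTS(P): 7 reachable states
  p0 = b.b.a.b.0 + c.b.(a.0 + (0 + 0)) :: ··b··> p1, ··c··> p2
  p1 = b.a.b.0 :: ··b··> p3
  p2 = b.(a.0 + (0 + 0)) :: ··b··> p4
  p3 = a.b.0 :: ··a··> p5
  p4 = a.0 + (0 + 0) :: ··a··> p6
  p5 = b.0 :: ··b··> p6
  p6 = 0 :: ∅
LTS(Q): 7 reachable states
  q0 = b.b.a.b.0 + c.b.(0 + (0 + 0)) :: ··b··> q1, ··c··> q2
  q1 = b.a.b.0 :: ··b··> q3
  q2 = b.(0 + (0 + 0)) :: ··b··> q4
  q3 = a.b.0 :: ··a··> q5
  q4 = 0 + (0 + 0) :: ∅
  q5 = b.0 :: ··b··> q6
  q6 = 0 :: ∅
Executing cba from P (initial set {p0}):
  [1] c ⇒ {p2}
  [2] b ⇒ {p4}
  [3] a ⇒ {p6}
  — P admits the full trace.
Executing cba from Q (initial set {q0}):
  [1] c ⇒ {q2}
  [2] b ⇒ {q4}
  [3] a ⇒ ∅  — Q cannot continue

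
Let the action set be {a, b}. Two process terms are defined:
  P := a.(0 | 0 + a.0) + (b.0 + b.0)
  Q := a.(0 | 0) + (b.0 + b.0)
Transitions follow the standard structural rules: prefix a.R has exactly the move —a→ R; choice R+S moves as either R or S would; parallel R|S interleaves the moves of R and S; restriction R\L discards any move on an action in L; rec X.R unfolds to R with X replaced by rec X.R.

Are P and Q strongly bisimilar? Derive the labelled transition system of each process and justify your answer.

P's transition system — 3 states:
  p0 = a.(0 | 0 + a.0) + (b.0 + b.0) has moves ··a··> p1, ··b··> p2
  p1 = 0 | 0 + a.0 has moves ··a··> p2
  p2 = 0 has moves stopped
Q's transition system — 3 states:
  q0 = a.(0 | 0) + (b.0 + b.0) has moves ··a··> q1, ··b··> q2
  q1 = 0 | 0 has moves stopped
  q2 = 0 has moves stopped
Bisimilarity quotient blocks:
  B0 = {p0}
  B1 = {p1}
  B2 = {p2, q1, q2}
  B3 = {q0}
p0 ∈ B0, q0 ∈ B3 → different blocks

not bisimilar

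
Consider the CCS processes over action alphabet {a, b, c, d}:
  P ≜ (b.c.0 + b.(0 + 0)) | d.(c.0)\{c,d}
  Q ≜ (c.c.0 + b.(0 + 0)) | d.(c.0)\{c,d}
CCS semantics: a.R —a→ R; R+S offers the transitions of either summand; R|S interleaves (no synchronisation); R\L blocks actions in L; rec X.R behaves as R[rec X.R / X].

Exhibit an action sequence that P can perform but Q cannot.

bc

P's transition system — 8 states:
  u0 = (b.c.0 + b.(0 + 0)) | d.(c.0)\{c,d} | —b→ u1, —b→ u2, —d→ u3
  u1 = (0 + 0) | d.(c.0)\{c,d} | —d→ u4
  u2 = c.0 | d.(c.0)\{c,d} | —c→ u5, —d→ u6
  u3 = (b.c.0 + b.(0 + 0)) | (c.0)\{c,d} | —b→ u4, —b→ u6
  u4 = (0 + 0) | (c.0)\{c,d} | stopped
  u5 = 0 | d.(c.0)\{c,d} | —d→ u7
  u6 = c.0 | (c.0)\{c,d} | —c→ u7
  u7 = 0 | (c.0)\{c,d} | stopped
Q's transition system — 8 states:
  v0 = (c.c.0 + b.(0 + 0)) | d.(c.0)\{c,d} | —b→ v1, —c→ v2, —d→ v3
  v1 = (0 + 0) | d.(c.0)\{c,d} | —d→ v4
  v2 = c.0 | d.(c.0)\{c,d} | —c→ v5, —d→ v6
  v3 = (c.c.0 + b.(0 + 0)) | (c.0)\{c,d} | —b→ v4, —c→ v6
  v4 = (0 + 0) | (c.0)\{c,d} | stopped
  v5 = 0 | d.(c.0)\{c,d} | —d→ v7
  v6 = c.0 | (c.0)\{c,d} | —c→ v7
  v7 = 0 | (c.0)\{c,d} | stopped
Trace ⟨bc⟩ through P, begin at {u0}:
  [1] b ⇒ {u1, u2}
  [2] c ⇒ {u5}
  P completes σ.
Trace ⟨bc⟩ through Q, begin at {v0}:
  [1] b ⇒ {v1}
  [2] c ⇒ ∅  — Q cannot continue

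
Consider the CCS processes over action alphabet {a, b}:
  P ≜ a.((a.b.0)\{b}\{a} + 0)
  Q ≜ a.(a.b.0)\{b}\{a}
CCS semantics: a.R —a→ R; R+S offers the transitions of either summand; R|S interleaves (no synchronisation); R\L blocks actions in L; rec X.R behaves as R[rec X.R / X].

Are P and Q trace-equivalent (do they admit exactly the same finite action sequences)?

trace-equivalent

P's transition system — 2 states:
  s0 = a.((a.b.0)\{b}\{a} + 0) | =a=> s1
  s1 = (a.b.0)\{b}\{a} + 0 | deadlocked
Q's transition system — 2 states:
  t0 = a.(a.b.0)\{b}\{a} | =a=> t1
  t1 = (a.b.0)\{b}\{a} | deadlocked
Partition-refinement fixed point:
  B0 = {s0, t0}
  B1 = {s1, t1}
s0 ∈ B0, t0 ∈ B0 → same block
Bisimilar ⇒ trace-equivalent.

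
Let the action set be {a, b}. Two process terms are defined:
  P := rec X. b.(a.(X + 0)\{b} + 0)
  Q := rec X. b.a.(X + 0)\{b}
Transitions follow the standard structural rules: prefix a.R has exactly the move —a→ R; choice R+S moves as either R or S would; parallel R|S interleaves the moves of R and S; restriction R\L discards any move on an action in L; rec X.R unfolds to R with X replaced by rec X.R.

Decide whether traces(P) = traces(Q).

Reachable graph of P (3 states):
  s0 = rec X. b.(a.(X + 0)\{b} + 0) ⊢ =b=> s1
  s1 = a.((rec X. b.(a.(X + 0)\{b} + 0)) + 0)\{b} + 0 ⊢ =a=> s2
  s2 = ((rec X. b.(a.(X + 0)\{b} + 0)) + 0)\{b} ⊢ deadlocked
Reachable graph of Q (3 states):
  t0 = rec X. b.a.(X + 0)\{b} ⊢ =b=> t1
  t1 = a.((rec X. b.a.(X + 0)\{b}) + 0)\{b} ⊢ =a=> t2
  t2 = ((rec X. b.a.(X + 0)\{b}) + 0)\{b} ⊢ deadlocked
Bisimilarity quotient blocks:
  B0 = {s0, t0}
  B1 = {s1, t1}
  B2 = {s2, t2}
s0 ∈ B0, t0 ∈ B0 → same block
Bisimilar ⇒ trace-equivalent.

YES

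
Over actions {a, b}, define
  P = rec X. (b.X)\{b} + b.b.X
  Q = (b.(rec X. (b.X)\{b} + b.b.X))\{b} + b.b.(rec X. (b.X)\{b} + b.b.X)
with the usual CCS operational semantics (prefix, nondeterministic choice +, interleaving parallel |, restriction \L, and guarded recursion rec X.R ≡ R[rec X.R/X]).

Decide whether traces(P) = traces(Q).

YES

P's transition system — 2 states:
  p0 = rec X. (b.X)\{b} + b.b.X has moves —b→ p1
  p1 = b.(rec X. (b.X)\{b} + b.b.X) has moves —b→ p0
Q's transition system — 3 states:
  q0 = (b.(rec X. (b.X)\{b} + b.b.X))\{b} + b.b.(rec X. (b.X)\{b} + b.b.X) has moves —b→ q1
  q1 = b.(rec X. (b.X)\{b} + b.b.X) has moves —b→ q2
  q2 = rec X. (b.X)\{b} + b.b.X has moves —b→ q1
Partition-refinement fixed point:
  B0 = {p0, p1, q0, q1, q2}
p0 ∈ B0, q0 ∈ B0 → same block
Bisimilar ⇒ trace-equivalent.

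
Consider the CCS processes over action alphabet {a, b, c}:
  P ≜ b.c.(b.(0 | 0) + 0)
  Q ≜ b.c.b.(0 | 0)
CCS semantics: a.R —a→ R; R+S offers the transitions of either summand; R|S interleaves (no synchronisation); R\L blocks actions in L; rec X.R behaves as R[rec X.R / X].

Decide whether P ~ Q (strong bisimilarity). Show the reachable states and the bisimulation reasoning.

P's transition system — 4 states:
  s0 = b.c.(b.(0 | 0) + 0) → --b--▸ s1
  s1 = c.(b.(0 | 0) + 0) → --c--▸ s2
  s2 = b.(0 | 0) + 0 → --b--▸ s3
  s3 = 0 | 0 → stopped
Q's transition system — 4 states:
  t0 = b.c.b.(0 | 0) → --b--▸ t1
  t1 = c.b.(0 | 0) → --c--▸ t2
  t2 = b.(0 | 0) → --b--▸ t3
  t3 = 0 | 0 → stopped
Bisimilarity quotient blocks:
  B0 = {s0, t0}
  B1 = {s1, t1}
  B2 = {s2, t2}
  B3 = {s3, t3}
s0 ∈ B0, t0 ∈ B0 → same block

YES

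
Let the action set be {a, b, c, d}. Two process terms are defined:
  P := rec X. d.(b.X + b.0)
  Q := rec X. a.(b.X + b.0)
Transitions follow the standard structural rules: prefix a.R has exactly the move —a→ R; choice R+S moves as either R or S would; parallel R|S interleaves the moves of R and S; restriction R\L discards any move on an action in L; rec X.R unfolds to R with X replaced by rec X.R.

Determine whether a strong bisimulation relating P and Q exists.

LTS(P): 3 reachable states
  p0 = rec X. d.(b.X + b.0) → ··d··> p1
  p1 = b.(rec X. d.(b.X + b.0)) + b.0 → ··b··> p0, ··b··> p2
  p2 = 0 → deadlocked
LTS(Q): 3 reachable states
  q0 = rec X. a.(b.X + b.0) → ··a··> q1
  q1 = b.(rec X. a.(b.X + b.0)) + b.0 → ··b··> q0, ··b··> q2
  q2 = 0 → deadlocked
Partition-refinement fixed point:
  B0 = {p0}
  B1 = {p1}
  B2 = {p2, q2}
  B3 = {q0}
  B4 = {q1}
p0 ∈ B0, q0 ∈ B3 → different blocks

not bisimilar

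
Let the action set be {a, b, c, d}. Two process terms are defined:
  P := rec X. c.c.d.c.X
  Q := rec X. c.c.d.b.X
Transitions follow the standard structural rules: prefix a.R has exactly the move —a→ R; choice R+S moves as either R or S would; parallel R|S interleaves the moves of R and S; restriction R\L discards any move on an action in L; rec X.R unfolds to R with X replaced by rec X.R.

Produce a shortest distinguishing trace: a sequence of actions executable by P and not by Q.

ccdc

LTS(P): 4 reachable states
  m0 = rec X. c.c.d.c.X → —c→ m1
  m1 = c.d.c.(rec X. c.c.d.c.X) → —c→ m2
  m2 = d.c.(rec X. c.c.d.c.X) → —d→ m3
  m3 = c.(rec X. c.c.d.c.X) → —c→ m0
LTS(Q): 4 reachable states
  n0 = rec X. c.c.d.b.X → —c→ n1
  n1 = c.d.b.(rec X. c.c.d.b.X) → —c→ n2
  n2 = d.b.(rec X. c.c.d.b.X) → —d→ n3
  n3 = b.(rec X. c.c.d.b.X) → —b→ n0
Trace ⟨ccdc⟩ through P, begin at {m0}:
  step 1 (c): {m1}
  step 2 (c): {m2}
  step 3 (d): {m3}
  step 4 (c): {m0}
  ✓ P
Trace ⟨ccdc⟩ through Q, begin at {n0}:
  step 1 (c): {n1}
  step 2 (c): {n2}
  step 3 (d): {n3}
  step 4 (c): ∅ (Q stuck)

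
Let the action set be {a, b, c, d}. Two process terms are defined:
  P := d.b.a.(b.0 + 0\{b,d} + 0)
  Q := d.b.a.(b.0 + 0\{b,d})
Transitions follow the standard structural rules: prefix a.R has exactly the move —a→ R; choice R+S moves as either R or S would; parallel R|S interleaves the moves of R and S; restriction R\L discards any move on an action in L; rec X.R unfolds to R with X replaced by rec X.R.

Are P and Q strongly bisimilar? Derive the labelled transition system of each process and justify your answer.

P's transition system — 5 states:
  s0 = d.b.a.(b.0 + 0\{b,d} + 0) | -d-> s1
  s1 = b.a.(b.0 + 0\{b,d} + 0) | -b-> s2
  s2 = a.(b.0 + 0\{b,d} + 0) | -a-> s3
  s3 = b.0 + 0\{b,d} + 0 | -b-> s4
  s4 = 0 | (no moves)
Q's transition system — 5 states:
  t0 = d.b.a.(b.0 + 0\{b,d}) | -d-> t1
  t1 = b.a.(b.0 + 0\{b,d}) | -b-> t2
  t2 = a.(b.0 + 0\{b,d}) | -a-> t3
  t3 = b.0 + 0\{b,d} | -b-> t4
  t4 = 0 | (no moves)
Bisimilarity quotient blocks:
  B0 = {s0, t0}
  B1 = {s1, t1}
  B2 = {s2, t2}
  B3 = {s3, t3}
  B4 = {s4, t4}
s0 ∈ B0, t0 ∈ B0 → same block

bisimilar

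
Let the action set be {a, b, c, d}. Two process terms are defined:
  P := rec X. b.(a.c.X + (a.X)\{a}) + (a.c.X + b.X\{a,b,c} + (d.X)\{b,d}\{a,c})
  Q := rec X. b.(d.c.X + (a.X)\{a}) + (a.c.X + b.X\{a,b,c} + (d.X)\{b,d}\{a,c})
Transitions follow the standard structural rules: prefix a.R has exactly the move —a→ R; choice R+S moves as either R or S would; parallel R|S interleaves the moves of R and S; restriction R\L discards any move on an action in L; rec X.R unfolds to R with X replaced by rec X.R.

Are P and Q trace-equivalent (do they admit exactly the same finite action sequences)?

Reachable graph of P (4 states):
  p0 = rec X. b.(a.c.X + (a.X)\{a}) + (a.c.X + b.X\{a,b,c} + (d.X)\{b,d}\{a,c}) → —a→ p1, —b→ p2, —b→ p3
  p1 = c.(rec X. b.(a.c.X + (a.X)\{a}) + (a.c.X + b.X\{a,b,c} + (d.X)\{b,d}\{a,c})) → —c→ p0
  p2 = (rec X. b.(a.c.X + (a.X)\{a}) + (a.c.X + b.X\{a,b,c} + (d.X)\{b,d}\{a,c}))\{a,b,c} → ∅
  p3 = a.c.(rec X. b.(a.c.X + (a.X)\{a}) + (a.c.X + b.X\{a,b,c} + (d.X)\{b,d}\{a,c})) + (a.(rec X. b.(a.c.X + (a.X)\{a}) + (a.c.X + b.X\{a,b,c} + (d.X)\{b,d}\{a,c})))\{a} → —a→ p1
Reachable graph of Q (4 states):
  q0 = rec X. b.(d.c.X + (a.X)\{a}) + (a.c.X + b.X\{a,b,c} + (d.X)\{b,d}\{a,c}) → —a→ q1, —b→ q2, —b→ q3
  q1 = c.(rec X. b.(d.c.X + (a.X)\{a}) + (a.c.X + b.X\{a,b,c} + (d.X)\{b,d}\{a,c})) → —c→ q0
  q2 = (rec X. b.(d.c.X + (a.X)\{a}) + (a.c.X + b.X\{a,b,c} + (d.X)\{b,d}\{a,c}))\{a,b,c} → ∅
  q3 = d.c.(rec X. b.(d.c.X + (a.X)\{a}) + (a.c.X + b.X\{a,b,c} + (d.X)\{b,d}\{a,c})) + (a.(rec X. b.(d.c.X + (a.X)\{a}) + (a.c.X + b.X\{a,b,c} + (d.X)\{b,d}\{a,c})))\{a} → —d→ q1
Trace ⟨ba⟩ through P, begin at {p0}:
  after b @ step 1: {p2, p3}
  after a @ step 2: {p1}
  P completes σ.
Trace ⟨ba⟩ through Q, begin at {q0}:
  after b @ step 1: {q2, q3}
  after a @ step 2: no successor for Q

traces(P) ≠ traces(Q) — witness ⟨ba⟩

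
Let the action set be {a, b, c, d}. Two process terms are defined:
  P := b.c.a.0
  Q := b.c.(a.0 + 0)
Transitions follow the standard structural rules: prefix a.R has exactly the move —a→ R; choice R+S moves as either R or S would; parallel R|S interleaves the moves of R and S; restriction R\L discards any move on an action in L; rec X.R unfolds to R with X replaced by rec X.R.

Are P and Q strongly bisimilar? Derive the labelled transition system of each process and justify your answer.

P's transition system — 4 states:
  s0 = b.c.a.0 ⊢ -b-> s1
  s1 = c.a.0 ⊢ -c-> s2
  s2 = a.0 ⊢ -a-> s3
  s3 = 0 ⊢ (no moves)
Q's transition system — 4 states:
  t0 = b.c.(a.0 + 0) ⊢ -b-> t1
  t1 = c.(a.0 + 0) ⊢ -c-> t2
  t2 = a.0 + 0 ⊢ -a-> t3
  t3 = 0 ⊢ (no moves)
Partition-refinement fixed point:
  B0 = {s0, t0}
  B1 = {s1, t1}
  B2 = {s2, t2}
  B3 = {s3, t3}
s0 ∈ B0, t0 ∈ B0 → same block

P ~ Q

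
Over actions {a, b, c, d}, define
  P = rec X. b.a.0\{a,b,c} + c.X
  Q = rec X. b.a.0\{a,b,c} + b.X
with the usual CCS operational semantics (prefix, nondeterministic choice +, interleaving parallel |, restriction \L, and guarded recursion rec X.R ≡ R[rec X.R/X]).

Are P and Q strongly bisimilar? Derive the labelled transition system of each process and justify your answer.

not bisimilar

Reachable graph of P (3 states):
  m0 = rec X. b.a.0\{a,b,c} + c.X ⊢ —b→ m1, —c→ m0
  m1 = a.0\{a,b,c} ⊢ —a→ m2
  m2 = 0\{a,b,c} ⊢ (no moves)
Reachable graph of Q (3 states):
  n0 = rec X. b.a.0\{a,b,c} + b.X ⊢ —b→ n0, —b→ n1
  n1 = a.0\{a,b,c} ⊢ —a→ n2
  n2 = 0\{a,b,c} ⊢ (no moves)
Coarsest stable partition (strong bisimilarity classes):
  B0 = {m0}
  B1 = {m1, n1}
  B2 = {m2, n2}
  B3 = {n0}
m0 ∈ B0, n0 ∈ B3 → different blocks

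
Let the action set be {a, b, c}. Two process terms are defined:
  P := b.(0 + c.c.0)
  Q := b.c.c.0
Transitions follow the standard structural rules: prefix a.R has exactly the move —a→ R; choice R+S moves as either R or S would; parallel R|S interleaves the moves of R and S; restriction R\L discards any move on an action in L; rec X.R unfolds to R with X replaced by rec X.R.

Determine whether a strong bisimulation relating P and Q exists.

YES

Reachable graph of P (4 states):
  m0 = b.(0 + c.c.0) :: —b→ m1
  m1 = 0 + c.c.0 :: —c→ m2
  m2 = c.0 :: —c→ m3
  m3 = 0 :: (no moves)
Reachable graph of Q (4 states):
  n0 = b.c.c.0 :: —b→ n1
  n1 = c.c.0 :: —c→ n2
  n2 = c.0 :: —c→ n3
  n3 = 0 :: (no moves)
Coarsest stable partition (strong bisimilarity classes):
  B0 = {m0, n0}
  B1 = {m1, n1}
  B2 = {m2, n2}
  B3 = {m3, n3}
m0 ∈ B0, n0 ∈ B0 → same block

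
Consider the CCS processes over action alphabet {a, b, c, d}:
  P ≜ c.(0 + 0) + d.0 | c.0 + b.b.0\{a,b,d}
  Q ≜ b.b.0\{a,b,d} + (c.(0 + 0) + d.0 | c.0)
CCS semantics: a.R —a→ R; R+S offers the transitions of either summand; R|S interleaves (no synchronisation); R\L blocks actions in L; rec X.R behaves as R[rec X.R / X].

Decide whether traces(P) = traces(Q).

LTS(P): 7 reachable states
  s0 = c.(0 + 0) + d.0 | c.0 + b.b.0\{a,b,d} ⊢ =b=> s1, =c=> s2, =c=> s3, =d=> s4
  s1 = b.0\{a,b,d} ⊢ =b=> s5
  s2 = 0 + 0 ⊢ (no moves)
  s3 = d.0 | 0 ⊢ =d=> s6
  s4 = 0 | c.0 ⊢ =c=> s6
  s5 = 0\{a,b,d} ⊢ (no moves)
  s6 = 0 | 0 ⊢ (no moves)
LTS(Q): 7 reachable states
  t0 = b.b.0\{a,b,d} + (c.(0 + 0) + d.0 | c.0) ⊢ =b=> t1, =c=> t2, =c=> t3, =d=> t4
  t1 = b.0\{a,b,d} ⊢ =b=> t5
  t2 = 0 + 0 ⊢ (no moves)
  t3 = d.0 | 0 ⊢ =d=> t6
  t4 = 0 | c.0 ⊢ =c=> t6
  t5 = 0\{a,b,d} ⊢ (no moves)
  t6 = 0 | 0 ⊢ (no moves)
Coarsest stable partition (strong bisimilarity classes):
  B0 = {s0, t0}
  B1 = {s3, t3}
  B2 = {s2, s5, s6, t2, t5, t6}
  B3 = {s4, t4}
  B4 = {s1, t1}
s0 ∈ B0, t0 ∈ B0 → same block
Bisimilar ⇒ trace-equivalent.

trace-equivalent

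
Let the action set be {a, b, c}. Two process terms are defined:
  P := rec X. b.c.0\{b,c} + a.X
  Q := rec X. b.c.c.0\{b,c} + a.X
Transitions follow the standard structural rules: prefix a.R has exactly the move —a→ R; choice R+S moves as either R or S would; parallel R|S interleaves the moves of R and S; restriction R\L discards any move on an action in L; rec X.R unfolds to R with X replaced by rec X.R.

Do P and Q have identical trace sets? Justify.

traces(P) ≠ traces(Q) — witness ⟨bcc⟩

P's transition system — 3 states:
  s0 = rec X. b.c.0\{b,c} + a.X ⊢ -a-> s0, -b-> s1
  s1 = c.0\{b,c} ⊢ -c-> s2
  s2 = 0\{b,c} ⊢ (no moves)
Q's transition system — 4 states:
  t0 = rec X. b.c.c.0\{b,c} + a.X ⊢ -a-> t0, -b-> t1
  t1 = c.c.0\{b,c} ⊢ -c-> t2
  t2 = c.0\{b,c} ⊢ -c-> t3
  t3 = 0\{b,c} ⊢ (no moves)
Executing bcc from Q (initial set {t0}):
  [1] b ⇒ {t1}
  [2] c ⇒ {t2}
  [3] c ⇒ {t3}
  Q completes σ.
Executing bcc from P (initial set {s0}):
  [1] b ⇒ {s1}
  [2] c ⇒ {s2}
  [3] c ⇒ ∅  — P cannot continue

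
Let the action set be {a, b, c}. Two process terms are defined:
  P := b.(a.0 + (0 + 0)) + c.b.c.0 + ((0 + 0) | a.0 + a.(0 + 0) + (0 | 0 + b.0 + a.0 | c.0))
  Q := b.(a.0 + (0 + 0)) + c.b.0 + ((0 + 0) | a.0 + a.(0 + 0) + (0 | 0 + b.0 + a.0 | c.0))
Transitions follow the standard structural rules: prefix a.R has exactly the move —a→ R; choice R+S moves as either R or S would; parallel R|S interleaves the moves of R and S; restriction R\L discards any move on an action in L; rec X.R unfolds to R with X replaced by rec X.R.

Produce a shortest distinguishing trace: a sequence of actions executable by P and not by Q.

LTS(P): 10 reachable states
  m0 = b.(a.0 + (0 + 0)) + c.b.c.0 + ((0 + 0) | a.0 + a.(0 + 0) + (0 | 0 + b.0 + a.0 | c.0)) :: —a→ m1, —a→ m2, —a→ m3, —b→ m4, —b→ m5, —c→ m6, —c→ m7
  m1 = (0 + 0) | 0 :: ·
  m2 = 0 + 0 :: ·
  m3 = 0 | c.0 :: —c→ m8
  m4 = 0 :: ·
  m5 = a.0 + (0 + 0) :: —a→ m4
  m6 = a.0 | 0 :: —a→ m8
  m7 = b.c.0 :: —b→ m9
  m8 = 0 | 0 :: ·
  m9 = c.0 :: —c→ m4
LTS(Q): 9 reachable states
  n0 = b.(a.0 + (0 + 0)) + c.b.0 + ((0 + 0) | a.0 + a.(0 + 0) + (0 | 0 + b.0 + a.0 | c.0)) :: —a→ n1, —a→ n2, —a→ n3, —b→ n4, —b→ n5, —c→ n6, —c→ n7
  n1 = (0 + 0) | 0 :: ·
  n2 = 0 + 0 :: ·
  n3 = 0 | c.0 :: —c→ n8
  n4 = 0 :: ·
  n5 = a.0 + (0 + 0) :: —a→ n4
  n6 = a.0 | 0 :: —a→ n8
  n7 = b.0 :: —b→ n4
  n8 = 0 | 0 :: ·
Trace ⟨cbc⟩ through P, begin at {m0}:
  after c @ step 1: {m6, m7}
  after b @ step 2: {m9}
  after c @ step 3: {m4}
  ✓ P
Trace ⟨cbc⟩ through Q, begin at {n0}:
  after c @ step 1: {n6, n7}
  after b @ step 2: {n4}
  after c @ step 3: ∅ (Q stuck)

cbc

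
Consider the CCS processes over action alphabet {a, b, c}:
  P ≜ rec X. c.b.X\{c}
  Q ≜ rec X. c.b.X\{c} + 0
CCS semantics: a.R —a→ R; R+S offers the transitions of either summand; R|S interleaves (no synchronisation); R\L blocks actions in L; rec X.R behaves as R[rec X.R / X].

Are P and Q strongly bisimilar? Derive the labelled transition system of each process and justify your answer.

LTS(P): 3 reachable states
  s0 = rec X. c.b.X\{c} | --c--▸ s1
  s1 = b.(rec X. c.b.X\{c})\{c} | --b--▸ s2
  s2 = (rec X. c.b.X\{c})\{c} | stopped
LTS(Q): 3 reachable states
  t0 = rec X. c.b.X\{c} + 0 | --c--▸ t1
  t1 = b.(rec X. c.b.X\{c} + 0)\{c} | --b--▸ t2
  t2 = (rec X. c.b.X\{c} + 0)\{c} | stopped
Partition-refinement fixed point:
  B0 = {s0, t0}
  B1 = {s1, t1}
  B2 = {s2, t2}
s0 ∈ B0, t0 ∈ B0 → same block

bisimilar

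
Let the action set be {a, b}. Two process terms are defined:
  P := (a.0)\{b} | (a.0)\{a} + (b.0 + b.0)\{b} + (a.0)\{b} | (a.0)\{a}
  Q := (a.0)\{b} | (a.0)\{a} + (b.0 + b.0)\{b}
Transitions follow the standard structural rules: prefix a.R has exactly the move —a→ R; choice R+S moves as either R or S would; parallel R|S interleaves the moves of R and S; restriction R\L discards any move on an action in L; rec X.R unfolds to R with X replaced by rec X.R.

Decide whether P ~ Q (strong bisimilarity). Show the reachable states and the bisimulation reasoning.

P ~ Q

P's transition system — 2 states:
  p0 = (a.0)\{b} | (a.0)\{a} + (b.0 + b.0)\{b} + (a.0)\{b} | (a.0)\{a} | —a→ p1
  p1 = 0\{b} | (a.0)\{a} | ·
Q's transition system — 2 states:
  q0 = (a.0)\{b} | (a.0)\{a} + (b.0 + b.0)\{b} | —a→ q1
  q1 = 0\{b} | (a.0)\{a} | ·
Bisimilarity quotient blocks:
  B0 = {p0, q0}
  B1 = {p1, q1}
p0 ∈ B0, q0 ∈ B0 → same block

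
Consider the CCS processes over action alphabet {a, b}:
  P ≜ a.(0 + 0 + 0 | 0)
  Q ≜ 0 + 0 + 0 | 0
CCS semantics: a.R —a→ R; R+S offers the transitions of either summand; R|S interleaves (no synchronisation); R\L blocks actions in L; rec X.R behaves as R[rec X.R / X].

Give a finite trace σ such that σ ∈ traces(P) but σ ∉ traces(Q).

a

LTS(P): 2 reachable states
  u0 = a.(0 + 0 + 0 | 0) → =a=> u1
  u1 = 0 + 0 + 0 | 0 → deadlocked
LTS(Q): 1 reachable states
  v0 = 0 + 0 + 0 | 0 → deadlocked
Executing a from P (initial set {u0}):
  [1] a ⇒ {u1}
  ✓ P
Executing a from Q (initial set {v0}):
  [1] a ⇒ no successor for Q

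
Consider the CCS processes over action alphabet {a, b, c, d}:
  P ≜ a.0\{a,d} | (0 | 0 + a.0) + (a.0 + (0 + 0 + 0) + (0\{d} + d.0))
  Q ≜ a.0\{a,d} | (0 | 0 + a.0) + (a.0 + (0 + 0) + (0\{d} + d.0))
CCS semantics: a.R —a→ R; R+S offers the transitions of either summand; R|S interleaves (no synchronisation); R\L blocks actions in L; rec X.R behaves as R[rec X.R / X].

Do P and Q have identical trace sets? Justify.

traces(P) = traces(Q)

P's transition system — 5 states:
  u0 = a.0\{a,d} | (0 | 0 + a.0) + (a.0 + (0 + 0 + 0) + (0\{d} + d.0)) | =a=> u1, =a=> u2, =a=> u3, =d=> u1
  u1 = 0 | (no moves)
  u2 = 0\{a,d} | (0 | 0 + a.0) | =a=> u4
  u3 = a.0\{a,d} | 0 | =a=> u4
  u4 = 0\{a,d} | 0 | (no moves)
Q's transition system — 5 states:
  v0 = a.0\{a,d} | (0 | 0 + a.0) + (a.0 + (0 + 0) + (0\{d} + d.0)) | =a=> v1, =a=> v2, =a=> v3, =d=> v1
  v1 = 0 | (no moves)
  v2 = 0\{a,d} | (0 | 0 + a.0) | =a=> v4
  v3 = a.0\{a,d} | 0 | =a=> v4
  v4 = 0\{a,d} | 0 | (no moves)
Partition-refinement fixed point:
  B0 = {u0, v0}
  B1 = {u2, u3, v2, v3}
  B2 = {u1, u4, v1, v4}
u0 ∈ B0, v0 ∈ B0 → same block
Bisimilar ⇒ trace-equivalent.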